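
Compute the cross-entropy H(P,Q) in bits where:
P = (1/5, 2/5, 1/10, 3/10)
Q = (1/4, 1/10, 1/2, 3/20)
2.6499 bits

Cross-entropy: H(P,Q) = -Σ p(x) log q(x)

Alternatively: H(P,Q) = H(P) + D_KL(P||Q)
H(P) = 1.8464 bits
D_KL(P||Q) = 0.8034 bits

H(P,Q) = 1.8464 + 0.8034 = 2.6499 bits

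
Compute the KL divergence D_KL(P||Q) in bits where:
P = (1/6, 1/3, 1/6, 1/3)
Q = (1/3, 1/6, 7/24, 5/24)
0.2581 bits

KL divergence: D_KL(P||Q) = Σ p(x) log(p(x)/q(x))

Computing term by term:
  x=0: 1/6 × log_2[(1/6)/(1/3)] = 1/6 × -1.0000 = -0.1667
  x=1: 1/3 × log_2[(1/3)/(1/6)] = 1/3 × 1.0000 = 0.3333
  x=2: 1/6 × log_2[(1/6)/(7/24)] = 1/6 × -0.8074 = -0.1346
  x=3: 1/3 × log_2[(1/3)/(5/24)] = 1/3 × 0.6781 = 0.2260

D_KL(P||Q) = 0.2581 bits

Note: KL divergence is always non-negative and equals 0 iff P = Q.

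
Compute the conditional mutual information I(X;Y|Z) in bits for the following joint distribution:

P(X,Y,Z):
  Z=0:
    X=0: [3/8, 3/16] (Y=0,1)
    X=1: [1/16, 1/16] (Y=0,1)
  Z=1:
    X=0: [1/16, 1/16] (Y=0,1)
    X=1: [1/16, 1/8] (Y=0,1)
0.0148 bits

Conditional mutual information: I(X;Y|Z) = H(X|Z) + H(Y|Z) - H(X,Y|Z)

H(Z) = 0.8960
H(X,Z) = 1.6697 → H(X|Z) = 0.7737
H(Y,Z) = 1.8496 → H(Y|Z) = 0.9536
H(X,Y,Z) = 2.6085 → H(X,Y|Z) = 1.7124

I(X;Y|Z) = 0.7737 + 0.9536 - 1.7124 = 0.0148 bits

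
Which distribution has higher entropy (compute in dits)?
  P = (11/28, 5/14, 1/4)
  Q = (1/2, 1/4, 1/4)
P

Computing entropies in dits:
H(P) = 0.4696
H(Q) = 0.4515

Distribution P has higher entropy.

Intuition: The distribution closer to uniform (more spread out) has higher entropy.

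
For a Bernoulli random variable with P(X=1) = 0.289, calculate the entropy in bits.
0.8674 bits

The binary entropy function is:
H(p) = -p log(p) - (1-p) log(1-p)

H(0.289) = -0.289 × log_2(0.289) - 0.711 × log_2(0.711)
H(0.289) = 0.8674 bits

Note: Binary entropy is maximized at p=0.5 (H=1 bit) and minimized at p=0 or p=1 (H=0).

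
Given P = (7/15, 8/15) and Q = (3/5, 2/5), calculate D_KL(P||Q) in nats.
0.0362 nats

KL divergence: D_KL(P||Q) = Σ p(x) log(p(x)/q(x))

Computing term by term:
  x=0: 7/15 × log_e[(7/15)/(3/5)] = 7/15 × -0.2513 = -0.1173
  x=1: 8/15 × log_e[(8/15)/(2/5)] = 8/15 × 0.2877 = 0.1534

D_KL(P||Q) = 0.0362 nats

Note: KL divergence is always non-negative and equals 0 iff P = Q.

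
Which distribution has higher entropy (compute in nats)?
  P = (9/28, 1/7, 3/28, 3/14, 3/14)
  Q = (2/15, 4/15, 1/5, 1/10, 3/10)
P

Computing entropies in nats:
H(P) = 1.5423
H(Q) = 1.5345

Distribution P has higher entropy.

Intuition: The distribution closer to uniform (more spread out) has higher entropy.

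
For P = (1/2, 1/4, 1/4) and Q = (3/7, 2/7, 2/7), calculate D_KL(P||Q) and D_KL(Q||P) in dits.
D_KL(P||Q) = 0.0045, D_KL(Q||P) = 0.0044

KL divergence is not symmetric: D_KL(P||Q) ≠ D_KL(Q||P) in general.

D_KL(P||Q) = 0.0045 dits
D_KL(Q||P) = 0.0044 dits

No, they are not equal!

This asymmetry is why KL divergence is not a true distance metric.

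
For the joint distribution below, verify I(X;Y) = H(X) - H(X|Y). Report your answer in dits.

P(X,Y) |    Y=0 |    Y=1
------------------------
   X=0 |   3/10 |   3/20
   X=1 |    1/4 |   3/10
I(X;Y) = 0.0099 dits

Mutual information has multiple equivalent forms:
- I(X;Y) = H(X) - H(X|Y)
- I(X;Y) = H(Y) - H(Y|X)
- I(X;Y) = H(X) + H(Y) - H(X,Y)

Computing all quantities:
H(X) = 0.2989, H(Y) = 0.2989, H(X,Y) = 0.5878
H(X|Y) = 0.2890, H(Y|X) = 0.2890

Verification:
H(X) - H(X|Y) = 0.2989 - 0.2890 = 0.0099
H(Y) - H(Y|X) = 0.2989 - 0.2890 = 0.0099
H(X) + H(Y) - H(X,Y) = 0.2989 + 0.2989 - 0.5878 = 0.0099

All forms give I(X;Y) = 0.0099 dits. ✓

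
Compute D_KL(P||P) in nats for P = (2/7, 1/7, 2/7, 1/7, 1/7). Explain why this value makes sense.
0.0000 nats

KL divergence satisfies the Gibbs inequality: D_KL(P||Q) ≥ 0 for all distributions P, Q.

D_KL(P||Q) = Σ p(x) log(p(x)/q(x))
Each term is p(x) × log_e(p(x)/p(x)) = p(x) × log_e(1) = 0, so the sum is 0.
D_KL(P||Q) = 0.0000 nats

When P = Q, the KL divergence is exactly 0, as there is no 'divergence' between identical distributions.

This non-negativity is a fundamental property: relative entropy cannot be negative because it measures how different Q is from P.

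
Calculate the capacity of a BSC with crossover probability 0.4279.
0.0151 bits

For a binary symmetric channel (BSC) with error probability p:
Capacity C = 1 - H(p) bits per symbol

where H(p) = -p log₂(p) - (1-p) log₂(1-p) is the binary entropy function.

H(0.4279) = 0.9849 bits
C = 1 - 0.9849 = 0.0151 bits per symbol

This means we can reliably transmit up to 0.0151 bits of information per channel use.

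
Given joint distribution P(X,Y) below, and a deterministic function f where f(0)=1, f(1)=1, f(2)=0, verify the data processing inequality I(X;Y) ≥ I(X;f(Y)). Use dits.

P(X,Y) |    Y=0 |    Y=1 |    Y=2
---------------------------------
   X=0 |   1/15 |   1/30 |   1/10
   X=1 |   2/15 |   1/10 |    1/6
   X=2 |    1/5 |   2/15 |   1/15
I(X;Y) = 0.0206, I(X;f(Y)) = 0.0200, inequality holds: 0.0206 ≥ 0.0200

Data Processing Inequality: For any Markov chain X → Y → Z, we have I(X;Y) ≥ I(X;Z).

Here Z = f(Y) is a deterministic function of Y, forming X → Y → Z.

Original I(X;Y) = 0.0206 dits

After applying f:
P(X,Z) where Z=f(Y):
- P(X,Z=0) = P(X,Y=2)
- P(X,Z=1) = P(X,Y=0) + P(X,Y=1)

I(X;Z) = I(X;f(Y)) = 0.0200 dits

Verification: 0.0206 ≥ 0.0200 ✓

Information cannot be created by processing; the function f can only lose information about X.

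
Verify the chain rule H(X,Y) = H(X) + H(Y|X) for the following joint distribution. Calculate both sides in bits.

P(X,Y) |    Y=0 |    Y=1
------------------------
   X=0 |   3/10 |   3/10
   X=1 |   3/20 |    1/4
H(X,Y) = 1.9527, H(X) = 0.9710, H(Y|X) = 0.9818 (all in bits)

Chain rule: H(X,Y) = H(X) + H(Y|X)

Left side — joint entropy directly:
H(X,Y) = -Σ p(x,y) log p(x,y) = 1.9527 bits

Right side — compute H(Y|X) from the conditional distributions:
P(X) = (3/5, 2/5), so H(X) = 0.9710 bits
H(Y|X) = Σ_x P(X=x) · H(Y|X=x):
  P(Y|X=0) = (1/2, 1/2), H(Y|X=0) = 1.0000, weight P(X=0) = 3/5
  P(Y|X=1) = (3/8, 5/8), H(Y|X=1) = 0.9544, weight P(X=1) = 2/5
H(Y|X) = 0.9818 bits

H(X) + H(Y|X) = 0.9710 + 0.9818 = 1.9527 bits

Both sides equal 1.9527 bits. ✓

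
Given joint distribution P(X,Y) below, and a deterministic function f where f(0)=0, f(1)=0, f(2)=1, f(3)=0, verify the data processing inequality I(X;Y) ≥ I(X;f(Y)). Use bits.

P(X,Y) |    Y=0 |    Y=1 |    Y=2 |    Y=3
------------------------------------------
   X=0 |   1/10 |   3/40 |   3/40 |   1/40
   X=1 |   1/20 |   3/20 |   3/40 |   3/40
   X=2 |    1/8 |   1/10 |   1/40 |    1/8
I(X;Y) = 0.1081, I(X;f(Y)) = 0.0417, inequality holds: 0.1081 ≥ 0.0417

Data Processing Inequality: For any Markov chain X → Y → Z, we have I(X;Y) ≥ I(X;Z).

Here Z = f(Y) is a deterministic function of Y, forming X → Y → Z.

Original I(X;Y) = 0.1081 bits

After applying f:
P(X,Z) where Z=f(Y):
- P(X,Z=0) = P(X,Y=0) + P(X,Y=1) + P(X,Y=3)
- P(X,Z=1) = P(X,Y=2)

I(X;Z) = I(X;f(Y)) = 0.0417 bits

Verification: 0.1081 ≥ 0.0417 ✓

Information cannot be created by processing; the function f can only lose information about X.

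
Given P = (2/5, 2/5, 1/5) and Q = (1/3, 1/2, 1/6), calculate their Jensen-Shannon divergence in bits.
0.0073 bits

Jensen-Shannon divergence is:
JSD(P||Q) = 0.5 × D_KL(P||M) + 0.5 × D_KL(Q||M)
where M = 0.5 × (P + Q) is the mixture distribution.

M = 0.5 × (2/5, 2/5, 1/5) + 0.5 × (1/3, 1/2, 1/6) = (11/30, 9/20, 0.183333)

D_KL(P||M) = 0.0073 bits
D_KL(Q||M) = 0.0072 bits

JSD(P||Q) = 0.5 × 0.0073 + 0.5 × 0.0072 = 0.0073 bits

Unlike KL divergence, JSD is symmetric and bounded: 0 ≤ JSD ≤ log(2).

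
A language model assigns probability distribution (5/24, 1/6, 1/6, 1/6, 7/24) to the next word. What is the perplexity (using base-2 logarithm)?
4.8649

Perplexity is 2^H (or exp(H) for natural log).

First, H = -Σ p log p = 2.2824 bits
Perplexity = 2^2.2824 = 4.8649

Interpretation: The model's uncertainty is equivalent to choosing uniformly among 4.9 options.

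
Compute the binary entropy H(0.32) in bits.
0.9044 bits

The binary entropy function is:
H(p) = -p log(p) - (1-p) log(1-p)

H(0.32) = -0.32 × log_2(0.32) - 0.68 × log_2(0.68)
H(0.32) = 0.9044 bits

Note: Binary entropy is maximized at p=0.5 (H=1 bit) and minimized at p=0 or p=1 (H=0).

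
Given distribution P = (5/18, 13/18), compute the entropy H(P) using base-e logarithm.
0.5908 nats

Shannon entropy is H(X) = -Σ p(x) log p(x).

For P = (5/18, 13/18):
H = -5/18 × log_e(5/18) -13/18 × log_e(13/18)
H = 0.5908 nats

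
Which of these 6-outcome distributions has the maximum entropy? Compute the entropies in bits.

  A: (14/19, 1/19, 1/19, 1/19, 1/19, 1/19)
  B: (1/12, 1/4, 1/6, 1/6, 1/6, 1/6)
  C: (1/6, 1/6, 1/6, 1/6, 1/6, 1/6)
C

For a discrete distribution over n outcomes, entropy is maximized by the uniform distribution.

Computing entropies:
H(A) = 1.4425 bits
H(B) = 2.5221 bits
H(C) = 2.5850 bits

The uniform distribution (where all probabilities equal 1/6) achieves the maximum entropy of log_2(6) = 2.5850 bits.

Distribution C has the highest entropy.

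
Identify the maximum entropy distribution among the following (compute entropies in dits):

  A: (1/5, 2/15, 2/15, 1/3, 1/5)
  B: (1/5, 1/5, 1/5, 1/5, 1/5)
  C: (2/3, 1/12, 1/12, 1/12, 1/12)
B

For a discrete distribution over n outcomes, entropy is maximized by the uniform distribution.

Computing entropies:
H(A) = 0.6720 dits
H(B) = 0.6990 dits
H(C) = 0.4771 dits

The uniform distribution (where all probabilities equal 1/5) achieves the maximum entropy of log_10(5) = 0.6990 dits.

Distribution B has the highest entropy.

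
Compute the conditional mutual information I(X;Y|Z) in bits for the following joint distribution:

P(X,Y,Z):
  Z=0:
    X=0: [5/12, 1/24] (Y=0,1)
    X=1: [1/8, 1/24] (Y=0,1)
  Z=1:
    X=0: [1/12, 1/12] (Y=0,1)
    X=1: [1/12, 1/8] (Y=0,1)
0.0201 bits

Conditional mutual information: I(X;Y|Z) = H(X|Z) + H(Y|Z) - H(X,Y|Z)

H(Z) = 0.9544
H(X,Z) = 1.8490 → H(X|Z) = 0.8946
H(Y,Z) = 1.6802 → H(Y|Z) = 0.7257
H(X,Y,Z) = 2.5546 → H(X,Y|Z) = 1.6002

I(X;Y|Z) = 0.8946 + 0.7257 - 1.6002 = 0.0201 bits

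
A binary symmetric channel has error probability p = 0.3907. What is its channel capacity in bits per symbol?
0.0348 bits

For a binary symmetric channel (BSC) with error probability p:
Capacity C = 1 - H(p) bits per symbol

where H(p) = -p log₂(p) - (1-p) log₂(1-p) is the binary entropy function.

H(0.3907) = 0.9652 bits
C = 1 - 0.9652 = 0.0348 bits per symbol

This means we can reliably transmit up to 0.0348 bits of information per channel use.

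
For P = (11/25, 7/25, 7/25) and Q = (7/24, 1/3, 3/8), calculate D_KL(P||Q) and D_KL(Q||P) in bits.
D_KL(P||Q) = 0.0726, D_KL(Q||P) = 0.0689

KL divergence is not symmetric: D_KL(P||Q) ≠ D_KL(Q||P) in general.

D_KL(P||Q) = 0.0726 bits
D_KL(Q||P) = 0.0689 bits

No, they are not equal!

This asymmetry is why KL divergence is not a true distance metric.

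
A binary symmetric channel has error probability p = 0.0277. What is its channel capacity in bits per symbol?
0.8173 bits

For a binary symmetric channel (BSC) with error probability p:
Capacity C = 1 - H(p) bits per symbol

where H(p) = -p log₂(p) - (1-p) log₂(1-p) is the binary entropy function.

H(0.0277) = 0.1827 bits
C = 1 - 0.1827 = 0.8173 bits per symbol

This means we can reliably transmit up to 0.8173 bits of information per channel use.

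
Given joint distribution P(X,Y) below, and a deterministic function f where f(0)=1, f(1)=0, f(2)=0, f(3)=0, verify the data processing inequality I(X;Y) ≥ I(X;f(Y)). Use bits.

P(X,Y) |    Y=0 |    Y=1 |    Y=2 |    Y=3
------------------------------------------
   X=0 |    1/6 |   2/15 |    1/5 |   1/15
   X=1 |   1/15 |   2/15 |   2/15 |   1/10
I(X;Y) = 0.0336, I(X;f(Y)) = 0.0201, inequality holds: 0.0336 ≥ 0.0201

Data Processing Inequality: For any Markov chain X → Y → Z, we have I(X;Y) ≥ I(X;Z).

Here Z = f(Y) is a deterministic function of Y, forming X → Y → Z.

Original I(X;Y) = 0.0336 bits

After applying f:
P(X,Z) where Z=f(Y):
- P(X,Z=0) = P(X,Y=1) + P(X,Y=2) + P(X,Y=3)
- P(X,Z=1) = P(X,Y=0)

I(X;Z) = I(X;f(Y)) = 0.0201 bits

Verification: 0.0336 ≥ 0.0201 ✓

Information cannot be created by processing; the function f can only lose information about X.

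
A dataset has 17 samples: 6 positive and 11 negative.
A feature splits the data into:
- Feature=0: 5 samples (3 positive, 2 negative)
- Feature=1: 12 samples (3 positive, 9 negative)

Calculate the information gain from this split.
0.0784 bits

Information Gain = H(Y) - H(Y|Feature)

Before split:
P(positive) = 6/17 = 0.3529
H(Y) = 0.9367 bits

After split:
Feature=0: H = 0.9710 bits (weight = 5/17)
Feature=1: H = 0.8113 bits (weight = 12/17)
H(Y|Feature) = (5/17)×0.9710 + (12/17)×0.8113 = 0.8582 bits

Information Gain = 0.9367 - 0.8582 = 0.0784 bits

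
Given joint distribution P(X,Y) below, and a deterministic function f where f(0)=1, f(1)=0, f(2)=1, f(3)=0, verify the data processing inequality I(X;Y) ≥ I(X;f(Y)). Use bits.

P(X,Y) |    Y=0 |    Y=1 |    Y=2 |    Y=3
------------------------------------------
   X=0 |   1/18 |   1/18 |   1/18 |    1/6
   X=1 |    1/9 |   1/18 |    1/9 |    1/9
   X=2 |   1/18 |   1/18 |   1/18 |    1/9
I(X;Y) = 0.0353, I(X;f(Y)) = 0.0321, inequality holds: 0.0353 ≥ 0.0321

Data Processing Inequality: For any Markov chain X → Y → Z, we have I(X;Y) ≥ I(X;Z).

Here Z = f(Y) is a deterministic function of Y, forming X → Y → Z.

Original I(X;Y) = 0.0353 bits

After applying f:
P(X,Z) where Z=f(Y):
- P(X,Z=0) = P(X,Y=1) + P(X,Y=3)
- P(X,Z=1) = P(X,Y=0) + P(X,Y=2)

I(X;Z) = I(X;f(Y)) = 0.0321 bits

Verification: 0.0353 ≥ 0.0321 ✓

Information cannot be created by processing; the function f can only lose information about X.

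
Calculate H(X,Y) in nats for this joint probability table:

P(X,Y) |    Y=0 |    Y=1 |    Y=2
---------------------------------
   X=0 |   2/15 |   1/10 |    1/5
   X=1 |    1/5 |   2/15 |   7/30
1.7509 nats

Joint entropy is H(X,Y) = -Σ_{x,y} p(x,y) log p(x,y).

Summing over all non-zero entries:
H(X,Y) = -[2/15·log_e(2/15) + 1/10·log_e(1/10) + 1/5·log_e(1/5) + 1/5·log_e(1/5) + 2/15·log_e(2/15) + 7/30·log_e(7/30)]
H(X,Y) = 1.7509 nats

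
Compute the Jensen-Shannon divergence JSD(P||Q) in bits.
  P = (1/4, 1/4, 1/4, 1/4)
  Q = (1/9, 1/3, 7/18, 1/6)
0.0411 bits

Jensen-Shannon divergence is:
JSD(P||Q) = 0.5 × D_KL(P||M) + 0.5 × D_KL(Q||M)
where M = 0.5 × (P + Q) is the mixture distribution.

M = 0.5 × (1/4, 1/4, 1/4, 1/4) + 0.5 × (1/9, 1/3, 7/18, 1/6) = (0.180556, 7/24, 0.319444, 5/24)

D_KL(P||M) = 0.0391 bits
D_KL(Q||M) = 0.0431 bits

JSD(P||Q) = 0.5 × 0.0391 + 0.5 × 0.0431 = 0.0411 bits

Unlike KL divergence, JSD is symmetric and bounded: 0 ≤ JSD ≤ log(2).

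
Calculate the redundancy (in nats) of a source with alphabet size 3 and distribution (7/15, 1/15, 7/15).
0.2067 nats

Redundancy measures how far a source is from maximum entropy:
R = H_max - H(X)

Maximum entropy for 3 symbols: H_max = log_e(3) = 1.0986 nats
Actual entropy: H(X) = 0.8919 nats
Redundancy: R = 1.0986 - 0.8919 = 0.2067 nats

This redundancy represents potential for compression: the source could be compressed by 0.2067 nats per symbol.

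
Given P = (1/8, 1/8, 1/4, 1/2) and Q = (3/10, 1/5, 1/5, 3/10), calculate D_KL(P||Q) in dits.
0.0621 dits

KL divergence: D_KL(P||Q) = Σ p(x) log(p(x)/q(x))

Computing term by term:
  x=0: 1/8 × log_10[(1/8)/(3/10)] = 1/8 × -0.3802 = -0.0475
  x=1: 1/8 × log_10[(1/8)/(1/5)] = 1/8 × -0.2041 = -0.0255
  x=2: 1/4 × log_10[(1/4)/(1/5)] = 1/4 × 0.0969 = 0.0242
  x=3: 1/2 × log_10[(1/2)/(3/10)] = 1/2 × 0.2218 = 0.1109

D_KL(P||Q) = 0.0621 dits

Note: KL divergence is always non-negative and equals 0 iff P = Q.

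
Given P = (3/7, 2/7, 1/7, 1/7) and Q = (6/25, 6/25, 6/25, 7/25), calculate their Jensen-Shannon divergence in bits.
0.0462 bits

Jensen-Shannon divergence is:
JSD(P||Q) = 0.5 × D_KL(P||M) + 0.5 × D_KL(Q||M)
where M = 0.5 × (P + Q) is the mixture distribution.

M = 0.5 × (3/7, 2/7, 1/7, 1/7) + 0.5 × (6/25, 6/25, 6/25, 7/25) = (0.334286, 0.262857, 0.191429, 0.211429)

D_KL(P||M) = 0.0469 bits
D_KL(Q||M) = 0.0455 bits

JSD(P||Q) = 0.5 × 0.0469 + 0.5 × 0.0455 = 0.0462 bits

Unlike KL divergence, JSD is symmetric and bounded: 0 ≤ JSD ≤ log(2).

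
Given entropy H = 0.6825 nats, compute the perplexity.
1.9788

Perplexity is e^H (or exp(H) for natural log).

H = 0.6825 nats
Perplexity = e^0.6825 = 1.9788

Interpretation: The model's uncertainty is equivalent to choosing uniformly among 2.0 options.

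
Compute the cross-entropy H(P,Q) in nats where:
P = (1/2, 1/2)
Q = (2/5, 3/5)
0.7136 nats

Cross-entropy: H(P,Q) = -Σ p(x) log q(x)

Alternatively: H(P,Q) = H(P) + D_KL(P||Q)
H(P) = 0.6931 nats
D_KL(P||Q) = 0.0204 nats

H(P,Q) = 0.6931 + 0.0204 = 0.7136 nats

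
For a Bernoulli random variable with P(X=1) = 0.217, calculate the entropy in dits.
0.2272 dits

The binary entropy function is:
H(p) = -p log(p) - (1-p) log(1-p)

H(0.217) = -0.217 × log_10(0.217) - 0.783 × log_10(0.783)
H(0.217) = 0.2272 dits

Note: Binary entropy is maximized at p=0.5 (H=1 bit) and minimized at p=0 or p=1 (H=0).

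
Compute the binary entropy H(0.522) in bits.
0.9986 bits

The binary entropy function is:
H(p) = -p log(p) - (1-p) log(1-p)

H(0.522) = -0.522 × log_2(0.522) - 0.478 × log_2(0.478)
H(0.522) = 0.9986 bits

Note: Binary entropy is maximized at p=0.5 (H=1 bit) and minimized at p=0 or p=1 (H=0).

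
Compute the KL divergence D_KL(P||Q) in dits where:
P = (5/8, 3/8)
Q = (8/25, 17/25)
0.0848 dits

KL divergence: D_KL(P||Q) = Σ p(x) log(p(x)/q(x))

Computing term by term:
  x=0: 5/8 × log_10[(5/8)/(8/25)] = 5/8 × 0.2907 = 0.1817
  x=1: 3/8 × log_10[(3/8)/(17/25)] = 3/8 × -0.2585 = -0.0969

D_KL(P||Q) = 0.0848 dits

Note: KL divergence is always non-negative and equals 0 iff P = Q.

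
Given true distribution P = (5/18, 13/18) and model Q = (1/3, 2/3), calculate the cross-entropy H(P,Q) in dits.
0.2597 dits

Cross-entropy: H(P,Q) = -Σ p(x) log q(x)

Alternatively: H(P,Q) = H(P) + D_KL(P||Q)
H(P) = 0.2566 dits
D_KL(P||Q) = 0.0031 dits

H(P,Q) = 0.2566 + 0.0031 = 0.2597 dits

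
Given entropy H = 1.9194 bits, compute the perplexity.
3.7827

Perplexity is 2^H (or exp(H) for natural log).

H = 1.9194 bits
Perplexity = 2^1.9194 = 3.7827

Interpretation: The model's uncertainty is equivalent to choosing uniformly among 3.8 options.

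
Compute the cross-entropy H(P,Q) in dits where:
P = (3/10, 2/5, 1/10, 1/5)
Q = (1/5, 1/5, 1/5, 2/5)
0.6388 dits

Cross-entropy: H(P,Q) = -Σ p(x) log q(x)

Alternatively: H(P,Q) = H(P) + D_KL(P||Q)
H(P) = 0.5558 dits
D_KL(P||Q) = 0.0829 dits

H(P,Q) = 0.5558 + 0.0829 = 0.6388 dits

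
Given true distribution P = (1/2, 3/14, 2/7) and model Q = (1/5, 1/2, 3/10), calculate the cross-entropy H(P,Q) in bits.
1.8715 bits

Cross-entropy: H(P,Q) = -Σ p(x) log q(x)

Alternatively: H(P,Q) = H(P) + D_KL(P||Q)
H(P) = 1.4926 bits
D_KL(P||Q) = 0.3789 bits

H(P,Q) = 1.4926 + 0.3789 = 1.8715 bits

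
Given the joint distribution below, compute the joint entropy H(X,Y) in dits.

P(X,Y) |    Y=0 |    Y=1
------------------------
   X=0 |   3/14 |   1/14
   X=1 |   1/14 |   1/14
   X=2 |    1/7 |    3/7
0.6674 dits

Joint entropy is H(X,Y) = -Σ_{x,y} p(x,y) log p(x,y).

Summing over all non-zero entries:
H(X,Y) = -[3/14·log_10(3/14) + 1/14·log_10(1/14) + 1/14·log_10(1/14) + 1/14·log_10(1/14) + 1/7·log_10(1/7) + 3/7·log_10(3/7)]
H(X,Y) = 0.6674 dits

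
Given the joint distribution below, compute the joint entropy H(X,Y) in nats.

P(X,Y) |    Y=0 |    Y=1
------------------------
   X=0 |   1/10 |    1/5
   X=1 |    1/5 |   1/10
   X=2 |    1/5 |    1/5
1.7481 nats

Joint entropy is H(X,Y) = -Σ_{x,y} p(x,y) log p(x,y).

Summing over all non-zero entries:
H(X,Y) = -[1/10·log_e(1/10) + 1/5·log_e(1/5) + 1/5·log_e(1/5) + 1/10·log_e(1/10) + 1/5·log_e(1/5) + 1/5·log_e(1/5)]
H(X,Y) = 1.7481 nats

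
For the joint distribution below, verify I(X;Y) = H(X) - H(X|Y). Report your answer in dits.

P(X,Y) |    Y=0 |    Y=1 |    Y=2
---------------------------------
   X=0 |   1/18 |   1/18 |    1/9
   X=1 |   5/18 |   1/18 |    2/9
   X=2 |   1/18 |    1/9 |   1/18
I(X;Y) = 0.0359 dits

Mutual information has multiple equivalent forms:
- I(X;Y) = H(X) - H(X|Y)
- I(X;Y) = H(Y) - H(Y|X)
- I(X;Y) = H(X) + H(Y) - H(X,Y)

Computing all quantities:
H(X) = 0.4321, H(Y) = 0.4642, H(X,Y) = 0.8604
H(X|Y) = 0.3962, H(Y|X) = 0.4283

Verification:
H(X) - H(X|Y) = 0.4321 - 0.3962 = 0.0359
H(Y) - H(Y|X) = 0.4642 - 0.4283 = 0.0359
H(X) + H(Y) - H(X,Y) = 0.4321 + 0.4642 - 0.8604 = 0.0359

All forms give I(X;Y) = 0.0359 dits. ✓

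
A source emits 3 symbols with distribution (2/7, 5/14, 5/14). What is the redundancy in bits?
0.0076 bits

Redundancy measures how far a source is from maximum entropy:
R = H_max - H(X)

Maximum entropy for 3 symbols: H_max = log_2(3) = 1.5850 bits
Actual entropy: H(X) = 1.5774 bits
Redundancy: R = 1.5850 - 1.5774 = 0.0076 bits

This redundancy represents potential for compression: the source could be compressed by 0.0076 bits per symbol.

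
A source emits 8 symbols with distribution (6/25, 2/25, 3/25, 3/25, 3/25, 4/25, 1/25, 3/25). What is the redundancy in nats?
0.0952 nats

Redundancy measures how far a source is from maximum entropy:
R = H_max - H(X)

Maximum entropy for 8 symbols: H_max = log_e(8) = 2.0794 nats
Actual entropy: H(X) = 1.9843 nats
Redundancy: R = 2.0794 - 1.9843 = 0.0952 nats

This redundancy represents potential for compression: the source could be compressed by 0.0952 nats per symbol.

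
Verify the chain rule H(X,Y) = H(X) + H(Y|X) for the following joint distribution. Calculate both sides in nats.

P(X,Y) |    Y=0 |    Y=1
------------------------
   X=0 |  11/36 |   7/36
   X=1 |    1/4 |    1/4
H(X,Y) = 1.3738, H(X) = 0.6931, H(Y|X) = 0.6807 (all in nats)

Chain rule: H(X,Y) = H(X) + H(Y|X)

Left side — joint entropy directly:
H(X,Y) = -Σ p(x,y) log p(x,y) = 1.3738 nats

Right side — compute H(Y|X) from the conditional distributions:
P(X) = (1/2, 1/2), so H(X) = 0.6931 nats
H(Y|X) = Σ_x P(X=x) · H(Y|X=x):
  P(Y|X=0) = (11/18, 7/18), H(Y|X=0) = 0.6682, weight P(X=0) = 1/2
  P(Y|X=1) = (1/2, 1/2), H(Y|X=1) = 0.6931, weight P(X=1) = 1/2
H(Y|X) = 0.6807 nats

H(X) + H(Y|X) = 0.6931 + 0.6807 = 1.3738 nats

Both sides equal 1.3738 nats. ✓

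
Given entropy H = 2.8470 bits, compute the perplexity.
7.1950

Perplexity is 2^H (or exp(H) for natural log).

H = 2.8470 bits
Perplexity = 2^2.8470 = 7.1950

Interpretation: The model's uncertainty is equivalent to choosing uniformly among 7.2 options.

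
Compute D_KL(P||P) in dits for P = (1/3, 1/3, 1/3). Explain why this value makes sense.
0.0000 dits

KL divergence satisfies the Gibbs inequality: D_KL(P||Q) ≥ 0 for all distributions P, Q.

D_KL(P||Q) = Σ p(x) log(p(x)/q(x))
Each term is p(x) × log_10(p(x)/p(x)) = p(x) × log_10(1) = 0, so the sum is 0.
D_KL(P||Q) = 0.0000 dits

When P = Q, the KL divergence is exactly 0, as there is no 'divergence' between identical distributions.

This non-negativity is a fundamental property: relative entropy cannot be negative because it measures how different Q is from P.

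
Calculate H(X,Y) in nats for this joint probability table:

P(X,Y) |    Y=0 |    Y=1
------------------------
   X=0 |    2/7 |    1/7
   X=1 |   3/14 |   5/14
1.3337 nats

Joint entropy is H(X,Y) = -Σ_{x,y} p(x,y) log p(x,y).

Summing over all non-zero entries:
H(X,Y) = -[2/7·log_e(2/7) + 1/7·log_e(1/7) + 3/14·log_e(3/14) + 5/14·log_e(5/14)]
H(X,Y) = 1.3337 nats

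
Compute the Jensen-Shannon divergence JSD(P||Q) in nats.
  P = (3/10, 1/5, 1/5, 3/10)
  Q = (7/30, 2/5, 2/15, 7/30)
0.0245 nats

Jensen-Shannon divergence is:
JSD(P||Q) = 0.5 × D_KL(P||M) + 0.5 × D_KL(Q||M)
where M = 0.5 × (P + Q) is the mixture distribution.

M = 0.5 × (3/10, 1/5, 1/5, 3/10) + 0.5 × (7/30, 2/5, 2/15, 7/30) = (4/15, 3/10, 1/6, 4/15)

D_KL(P||M) = 0.0260 nats
D_KL(Q||M) = 0.0230 nats

JSD(P||Q) = 0.5 × 0.0260 + 0.5 × 0.0230 = 0.0245 nats

Unlike KL divergence, JSD is symmetric and bounded: 0 ≤ JSD ≤ log(2).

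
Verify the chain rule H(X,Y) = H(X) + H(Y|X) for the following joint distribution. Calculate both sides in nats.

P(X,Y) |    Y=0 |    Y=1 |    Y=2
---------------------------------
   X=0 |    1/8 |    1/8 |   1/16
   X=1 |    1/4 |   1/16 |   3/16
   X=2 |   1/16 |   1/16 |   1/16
H(X,Y) = 2.0467, H(X) = 1.0239, H(Y|X) = 1.0228 (all in nats)

Chain rule: H(X,Y) = H(X) + H(Y|X)

Left side — joint entropy directly:
H(X,Y) = -Σ p(x,y) log p(x,y) = 2.0467 nats

Right side — compute H(Y|X) from the conditional distributions:
P(X) = (5/16, 1/2, 3/16), so H(X) = 1.0239 nats
H(Y|X) = Σ_x P(X=x) · H(Y|X=x):
  P(Y|X=0) = (2/5, 2/5, 1/5), H(Y|X=0) = 1.0549, weight P(X=0) = 5/16
  P(Y|X=1) = (1/2, 1/8, 3/8), H(Y|X=1) = 0.9743, weight P(X=1) = 1/2
  P(Y|X=2) = (1/3, 1/3, 1/3), H(Y|X=2) = 1.0986, weight P(X=2) = 3/16
H(Y|X) = 1.0228 nats

H(X) + H(Y|X) = 1.0239 + 1.0228 = 2.0467 nats

Both sides equal 2.0467 nats. ✓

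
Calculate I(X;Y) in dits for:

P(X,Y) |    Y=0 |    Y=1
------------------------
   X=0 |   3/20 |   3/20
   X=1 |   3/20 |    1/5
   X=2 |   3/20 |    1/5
0.0009 dits

Mutual information: I(X;Y) = H(X) + H(Y) - H(X,Y)

Marginals:
P(X) = (3/10, 7/20, 7/20), H(X) = 0.4760 dits
P(Y) = (9/20, 11/20), H(Y) = 0.2989 dits

Joint entropy: H(X,Y) = 0.7739 dits

I(X;Y) = 0.4760 + 0.2989 - 0.7739 = 0.0009 dits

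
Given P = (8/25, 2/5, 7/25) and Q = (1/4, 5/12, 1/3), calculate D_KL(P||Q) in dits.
0.0060 dits

KL divergence: D_KL(P||Q) = Σ p(x) log(p(x)/q(x))

Computing term by term:
  x=0: 8/25 × log_10[(8/25)/(1/4)] = 8/25 × 0.1072 = 0.0343
  x=1: 2/5 × log_10[(2/5)/(5/12)] = 2/5 × -0.0177 = -0.0071
  x=2: 7/25 × log_10[(7/25)/(1/3)] = 7/25 × -0.0757 = -0.0212

D_KL(P||Q) = 0.0060 dits

Note: KL divergence is always non-negative and equals 0 iff P = Q.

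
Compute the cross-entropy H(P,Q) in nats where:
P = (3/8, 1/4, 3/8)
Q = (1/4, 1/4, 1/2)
1.1264 nats

Cross-entropy: H(P,Q) = -Σ p(x) log q(x)

Alternatively: H(P,Q) = H(P) + D_KL(P||Q)
H(P) = 1.0822 nats
D_KL(P||Q) = 0.0442 nats

H(P,Q) = 1.0822 + 0.0442 = 1.1264 nats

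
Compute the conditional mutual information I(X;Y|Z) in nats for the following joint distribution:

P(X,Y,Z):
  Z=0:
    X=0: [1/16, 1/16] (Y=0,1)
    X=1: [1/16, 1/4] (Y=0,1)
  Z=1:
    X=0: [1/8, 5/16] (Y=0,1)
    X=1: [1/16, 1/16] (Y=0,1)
0.0284 nats

Conditional mutual information: I(X;Y|Z) = H(X|Z) + H(Y|Z) - H(X,Y|Z)

H(Z) = 0.6853
H(X,Z) = 1.2450 → H(X|Z) = 0.5597
H(Y,Z) = 1.3051 → H(Y|Z) = 0.6198
H(X,Y,Z) = 1.8364 → H(X,Y|Z) = 1.1511

I(X;Y|Z) = 0.5597 + 0.6198 - 1.1511 = 0.0284 nats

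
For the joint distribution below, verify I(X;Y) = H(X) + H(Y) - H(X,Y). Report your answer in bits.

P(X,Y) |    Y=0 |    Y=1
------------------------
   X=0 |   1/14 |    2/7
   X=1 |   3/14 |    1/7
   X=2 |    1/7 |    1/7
I(X;Y) = 0.0949 bits

Mutual information has multiple equivalent forms:
- I(X;Y) = H(X) - H(X|Y)
- I(X;Y) = H(Y) - H(Y|X)
- I(X;Y) = H(X) + H(Y) - H(X,Y)

Computing all quantities:
H(X) = 1.5774, H(Y) = 0.9852, H(X,Y) = 2.4677
H(X|Y) = 1.4825, H(Y|X) = 0.8903

Verification:
H(X) - H(X|Y) = 1.5774 - 1.4825 = 0.0949
H(Y) - H(Y|X) = 0.9852 - 0.8903 = 0.0949
H(X) + H(Y) - H(X,Y) = 1.5774 + 0.9852 - 2.4677 = 0.0949

All forms give I(X;Y) = 0.0949 bits. ✓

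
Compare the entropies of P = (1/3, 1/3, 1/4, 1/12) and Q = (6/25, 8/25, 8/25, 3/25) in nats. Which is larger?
Q

Computing entropies in nats:
H(P) = 1.2861
H(Q) = 1.3262

Distribution Q has higher entropy.

Intuition: The distribution closer to uniform (more spread out) has higher entropy.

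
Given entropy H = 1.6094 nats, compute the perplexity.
4.9998

Perplexity is e^H (or exp(H) for natural log).

H = 1.6094 nats
Perplexity = e^1.6094 = 4.9998

Interpretation: The model's uncertainty is equivalent to choosing uniformly among 5.0 options.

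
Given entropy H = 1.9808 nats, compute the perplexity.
7.2485

Perplexity is e^H (or exp(H) for natural log).

H = 1.9808 nats
Perplexity = e^1.9808 = 7.2485

Interpretation: The model's uncertainty is equivalent to choosing uniformly among 7.2 options.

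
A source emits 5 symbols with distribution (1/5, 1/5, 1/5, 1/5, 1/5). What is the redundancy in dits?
0.0000 dits

Redundancy measures how far a source is from maximum entropy:
R = H_max - H(X)

Maximum entropy for 5 symbols: H_max = log_10(5) = 0.6990 dits
Actual entropy: H(X) = 0.6990 dits
Redundancy: R = 0.6990 - 0.6990 = 0.0000 dits

This redundancy represents potential for compression: the source could be compressed by 0.0000 dits per symbol.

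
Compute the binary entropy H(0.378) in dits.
0.2880 dits

The binary entropy function is:
H(p) = -p log(p) - (1-p) log(1-p)

H(0.378) = -0.378 × log_10(0.378) - 0.622 × log_10(0.622)
H(0.378) = 0.2880 dits

Note: Binary entropy is maximized at p=0.5 (H=1 bit) and minimized at p=0 or p=1 (H=0).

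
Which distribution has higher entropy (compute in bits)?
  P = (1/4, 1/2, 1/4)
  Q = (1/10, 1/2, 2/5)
P

Computing entropies in bits:
H(P) = 1.5000
H(Q) = 1.3610

Distribution P has higher entropy.

Intuition: The distribution closer to uniform (more spread out) has higher entropy.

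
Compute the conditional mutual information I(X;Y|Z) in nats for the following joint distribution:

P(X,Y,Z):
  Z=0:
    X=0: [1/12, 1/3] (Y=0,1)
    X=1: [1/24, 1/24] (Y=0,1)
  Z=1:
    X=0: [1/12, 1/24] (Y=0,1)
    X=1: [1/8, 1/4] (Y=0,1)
0.0362 nats

Conditional mutual information: I(X;Y|Z) = H(X|Z) + H(Y|Z) - H(X,Y|Z)

H(Z) = 0.6931
H(X,Z) = 1.1996 → H(X|Z) = 0.5064
H(Y,Z) = 1.3139 → H(Y|Z) = 0.6208
H(X,Y,Z) = 1.7841 → H(X,Y|Z) = 1.0910

I(X;Y|Z) = 0.5064 + 0.6208 - 1.0910 = 0.0362 nats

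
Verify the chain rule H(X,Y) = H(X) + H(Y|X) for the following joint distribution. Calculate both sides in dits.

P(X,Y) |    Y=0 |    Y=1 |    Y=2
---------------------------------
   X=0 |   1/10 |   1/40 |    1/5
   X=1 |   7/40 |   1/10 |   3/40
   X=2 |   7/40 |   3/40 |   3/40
H(X,Y) = 0.8979, H(X) = 0.4769, H(Y|X) = 0.4210 (all in dits)

Chain rule: H(X,Y) = H(X) + H(Y|X)

Left side — joint entropy directly:
H(X,Y) = -Σ p(x,y) log p(x,y) = 0.8979 dits

Right side — compute H(Y|X) from the conditional distributions:
P(X) = (13/40, 7/20, 13/40), so H(X) = 0.4769 dits
H(Y|X) = Σ_x P(X=x) · H(Y|X=x):
  P(Y|X=0) = (4/13, 1/13, 8/13), H(Y|X=0) = 0.3729, weight P(X=0) = 13/40
  P(Y|X=1) = (1/2, 2/7, 3/14), H(Y|X=1) = 0.4493, weight P(X=1) = 7/20
  P(Y|X=2) = (7/13, 3/13, 3/13), H(Y|X=2) = 0.4387, weight P(X=2) = 13/40
H(Y|X) = 0.4210 dits

H(X) + H(Y|X) = 0.4769 + 0.4210 = 0.8979 dits

Both sides equal 0.8979 dits. ✓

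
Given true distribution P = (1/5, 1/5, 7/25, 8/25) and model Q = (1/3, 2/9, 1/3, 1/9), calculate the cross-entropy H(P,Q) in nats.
1.5313 nats

Cross-entropy: H(P,Q) = -Σ p(x) log q(x)

Alternatively: H(P,Q) = H(P) + D_KL(P||Q)
H(P) = 1.3648 nats
D_KL(P||Q) = 0.1664 nats

H(P,Q) = 1.3648 + 0.1664 = 1.5313 nats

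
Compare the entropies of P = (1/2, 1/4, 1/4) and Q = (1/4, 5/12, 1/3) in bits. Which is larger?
Q

Computing entropies in bits:
H(P) = 1.5000
H(Q) = 1.5546

Distribution Q has higher entropy.

Intuition: The distribution closer to uniform (more spread out) has higher entropy.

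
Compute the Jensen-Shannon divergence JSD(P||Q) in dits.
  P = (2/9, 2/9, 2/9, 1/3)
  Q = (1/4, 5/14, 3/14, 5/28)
0.0088 dits

Jensen-Shannon divergence is:
JSD(P||Q) = 0.5 × D_KL(P||M) + 0.5 × D_KL(Q||M)
where M = 0.5 × (P + Q) is the mixture distribution.

M = 0.5 × (2/9, 2/9, 2/9, 1/3) + 0.5 × (1/4, 5/14, 3/14, 5/28) = (0.236111, 0.289683, 0.218254, 0.255952)

D_KL(P||M) = 0.0085 dits
D_KL(Q||M) = 0.0091 dits

JSD(P||Q) = 0.5 × 0.0085 + 0.5 × 0.0091 = 0.0088 dits

Unlike KL divergence, JSD is symmetric and bounded: 0 ≤ JSD ≤ log(2).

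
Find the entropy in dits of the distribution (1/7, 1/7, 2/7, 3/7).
0.5546 dits

Shannon entropy is H(X) = -Σ p(x) log p(x).

For P = (1/7, 1/7, 2/7, 3/7):
H = -1/7 × log_10(1/7) -1/7 × log_10(1/7) -2/7 × log_10(2/7) -3/7 × log_10(3/7)
H = 0.5546 dits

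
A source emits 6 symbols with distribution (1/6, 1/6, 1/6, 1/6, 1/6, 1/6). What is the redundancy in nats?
0.0000 nats

Redundancy measures how far a source is from maximum entropy:
R = H_max - H(X)

Maximum entropy for 6 symbols: H_max = log_e(6) = 1.7918 nats
Actual entropy: H(X) = 1.7918 nats
Redundancy: R = 1.7918 - 1.7918 = 0.0000 nats

This redundancy represents potential for compression: the source could be compressed by 0.0000 nats per symbol.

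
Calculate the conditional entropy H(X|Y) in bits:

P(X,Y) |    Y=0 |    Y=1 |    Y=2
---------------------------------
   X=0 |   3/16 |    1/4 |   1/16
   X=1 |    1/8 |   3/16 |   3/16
0.9373 bits

Using the chain rule: H(X|Y) = H(X,Y) - H(Y)

First, compute H(X,Y) = 2.4835 bits

Marginal P(Y) = (5/16, 7/16, 1/4)
H(Y) = 1.5462 bits

H(X|Y) = H(X,Y) - H(Y) = 2.4835 - 1.5462 = 0.9373 bits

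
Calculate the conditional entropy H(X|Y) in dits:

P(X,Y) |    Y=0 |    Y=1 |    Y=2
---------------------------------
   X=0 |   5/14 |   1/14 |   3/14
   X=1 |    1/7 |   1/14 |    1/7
0.2773 dits

Using the chain rule: H(X|Y) = H(X,Y) - H(Y)

First, compute H(X,Y) = 0.7082 dits

Marginal P(Y) = (1/2, 1/7, 5/14)
H(Y) = 0.4309 dits

H(X|Y) = H(X,Y) - H(Y) = 0.7082 - 0.4309 = 0.2773 dits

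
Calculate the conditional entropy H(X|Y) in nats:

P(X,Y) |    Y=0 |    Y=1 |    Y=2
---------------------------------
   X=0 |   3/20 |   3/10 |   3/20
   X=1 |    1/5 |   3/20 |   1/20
0.6379 nats

Using the chain rule: H(X|Y) = H(X,Y) - H(Y)

First, compute H(X,Y) = 1.6866 nats

Marginal P(Y) = (7/20, 9/20, 1/5)
H(Y) = 1.0487 nats

H(X|Y) = H(X,Y) - H(Y) = 1.6866 - 1.0487 = 0.6379 nats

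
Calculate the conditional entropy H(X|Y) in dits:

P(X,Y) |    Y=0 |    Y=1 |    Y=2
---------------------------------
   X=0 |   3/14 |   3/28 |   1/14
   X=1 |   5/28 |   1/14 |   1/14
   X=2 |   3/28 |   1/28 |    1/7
0.4535 dits

Using the chain rule: H(X|Y) = H(X,Y) - H(Y)

First, compute H(X,Y) = 0.9028 dits

Marginal P(Y) = (1/2, 3/14, 2/7)
H(Y) = 0.4493 dits

H(X|Y) = H(X,Y) - H(Y) = 0.9028 - 0.4493 = 0.4535 dits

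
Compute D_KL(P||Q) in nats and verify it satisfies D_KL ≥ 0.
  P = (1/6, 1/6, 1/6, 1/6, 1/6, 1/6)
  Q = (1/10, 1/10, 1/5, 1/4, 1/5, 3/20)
0.0595 nats

KL divergence satisfies the Gibbs inequality: D_KL(P||Q) ≥ 0 for all distributions P, Q.

D_KL(P||Q) = Σ p(x) log(p(x)/q(x))
Term by term:
  x=0: 1/6 × log_e[(1/6)/(1/10)] = 0.0851
  x=1: 1/6 × log_e[(1/6)/(1/10)] = 0.0851
  x=2: 1/6 × log_e[(1/6)/(1/5)] = -0.0304
  x=3: 1/6 × log_e[(1/6)/(1/4)] = -0.0676
  x=4: 1/6 × log_e[(1/6)/(1/5)] = -0.0304
  x=5: 1/6 × log_e[(1/6)/(3/20)] = 0.0176
D_KL(P||Q) = 0.0595 nats

D_KL(P||Q) = 0.0595 ≥ 0 ✓

This non-negativity is a fundamental property: relative entropy cannot be negative because it measures how different Q is from P.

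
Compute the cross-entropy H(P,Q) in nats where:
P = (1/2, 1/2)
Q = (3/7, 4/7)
0.7035 nats

Cross-entropy: H(P,Q) = -Σ p(x) log q(x)

Alternatively: H(P,Q) = H(P) + D_KL(P||Q)
H(P) = 0.6931 nats
D_KL(P||Q) = 0.0103 nats

H(P,Q) = 0.6931 + 0.0103 = 0.7035 nats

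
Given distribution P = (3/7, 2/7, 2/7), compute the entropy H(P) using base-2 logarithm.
1.5567 bits

Shannon entropy is H(X) = -Σ p(x) log p(x).

For P = (3/7, 2/7, 2/7):
H = -3/7 × log_2(3/7) -2/7 × log_2(2/7) -2/7 × log_2(2/7)
H = 1.5567 bits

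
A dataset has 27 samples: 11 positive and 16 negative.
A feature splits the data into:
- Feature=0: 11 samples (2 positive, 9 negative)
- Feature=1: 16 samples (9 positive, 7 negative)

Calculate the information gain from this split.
0.1105 bits

Information Gain = H(Y) - H(Y|Feature)

Before split:
P(positive) = 11/27 = 0.4074
H(Y) = 0.9751 bits

After split:
Feature=0: H = 0.6840 bits (weight = 11/27)
Feature=1: H = 0.9887 bits (weight = 16/27)
H(Y|Feature) = (11/27)×0.6840 + (16/27)×0.9887 = 0.8646 bits

Information Gain = 0.9751 - 0.8646 = 0.1105 bits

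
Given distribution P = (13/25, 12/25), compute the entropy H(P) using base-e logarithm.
0.6923 nats

Shannon entropy is H(X) = -Σ p(x) log p(x).

For P = (13/25, 12/25):
H = -13/25 × log_e(13/25) -12/25 × log_e(12/25)
H = 0.6923 nats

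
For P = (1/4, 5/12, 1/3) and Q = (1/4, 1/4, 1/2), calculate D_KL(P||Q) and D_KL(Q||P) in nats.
D_KL(P||Q) = 0.0777, D_KL(Q||P) = 0.0750

KL divergence is not symmetric: D_KL(P||Q) ≠ D_KL(Q||P) in general.

D_KL(P||Q) = 0.0777 nats
D_KL(Q||P) = 0.0750 nats

No, they are not equal!

This asymmetry is why KL divergence is not a true distance metric.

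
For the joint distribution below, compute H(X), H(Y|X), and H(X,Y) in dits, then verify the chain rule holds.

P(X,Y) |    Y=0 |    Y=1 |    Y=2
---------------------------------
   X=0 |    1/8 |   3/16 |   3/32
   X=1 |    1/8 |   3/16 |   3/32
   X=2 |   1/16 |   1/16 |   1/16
H(X,Y) = 0.9169, H(X) = 0.4542, H(Y|X) = 0.4628 (all in dits)

Chain rule: H(X,Y) = H(X) + H(Y|X)

Left side — joint entropy directly:
H(X,Y) = -Σ p(x,y) log p(x,y) = 0.9169 dits

Right side — compute H(Y|X) from the conditional distributions:
P(X) = (13/32, 13/32, 3/16), so H(X) = 0.4542 dits
H(Y|X) = Σ_x P(X=x) · H(Y|X=x):
  P(Y|X=0) = (4/13, 6/13, 3/13), H(Y|X=0) = 0.4594, weight P(X=0) = 13/32
  P(Y|X=1) = (4/13, 6/13, 3/13), H(Y|X=1) = 0.4594, weight P(X=1) = 13/32
  P(Y|X=2) = (1/3, 1/3, 1/3), H(Y|X=2) = 0.4771, weight P(X=2) = 3/16
H(Y|X) = 0.4628 dits

H(X) + H(Y|X) = 0.4542 + 0.4628 = 0.9169 dits

Both sides equal 0.9169 dits. ✓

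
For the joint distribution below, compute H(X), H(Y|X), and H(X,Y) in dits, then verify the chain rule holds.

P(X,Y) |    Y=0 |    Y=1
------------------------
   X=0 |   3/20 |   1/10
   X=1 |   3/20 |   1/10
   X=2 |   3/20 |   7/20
H(X,Y) = 0.7303, H(X) = 0.4515, H(Y|X) = 0.2788 (all in dits)

Chain rule: H(X,Y) = H(X) + H(Y|X)

Left side — joint entropy directly:
H(X,Y) = -Σ p(x,y) log p(x,y) = 0.7303 dits

Right side — compute H(Y|X) from the conditional distributions:
P(X) = (1/4, 1/4, 1/2), so H(X) = 0.4515 dits
H(Y|X) = Σ_x P(X=x) · H(Y|X=x):
  P(Y|X=0) = (3/5, 2/5), H(Y|X=0) = 0.2923, weight P(X=0) = 1/4
  P(Y|X=1) = (3/5, 2/5), H(Y|X=1) = 0.2923, weight P(X=1) = 1/4
  P(Y|X=2) = (3/10, 7/10), H(Y|X=2) = 0.2653, weight P(X=2) = 1/2
H(Y|X) = 0.2788 dits

H(X) + H(Y|X) = 0.4515 + 0.2788 = 0.7303 dits

Both sides equal 0.7303 dits. ✓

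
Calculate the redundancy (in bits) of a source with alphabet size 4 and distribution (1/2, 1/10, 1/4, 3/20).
0.2573 bits

Redundancy measures how far a source is from maximum entropy:
R = H_max - H(X)

Maximum entropy for 4 symbols: H_max = log_2(4) = 2.0000 bits
Actual entropy: H(X) = 1.7427 bits
Redundancy: R = 2.0000 - 1.7427 = 0.2573 bits

This redundancy represents potential for compression: the source could be compressed by 0.2573 bits per symbol.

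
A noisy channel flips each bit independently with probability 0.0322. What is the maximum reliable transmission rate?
0.7947 bits

For a binary symmetric channel (BSC) with error probability p:
Capacity C = 1 - H(p) bits per symbol

where H(p) = -p log₂(p) - (1-p) log₂(1-p) is the binary entropy function.

H(0.0322) = 0.2053 bits
C = 1 - 0.2053 = 0.7947 bits per symbol

This means we can reliably transmit up to 0.7947 bits of information per channel use.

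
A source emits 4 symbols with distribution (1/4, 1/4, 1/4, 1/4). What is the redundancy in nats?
0.0000 nats

Redundancy measures how far a source is from maximum entropy:
R = H_max - H(X)

Maximum entropy for 4 symbols: H_max = log_e(4) = 1.3863 nats
Actual entropy: H(X) = 1.3863 nats
Redundancy: R = 1.3863 - 1.3863 = 0.0000 nats

This redundancy represents potential for compression: the source could be compressed by 0.0000 nats per symbol.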